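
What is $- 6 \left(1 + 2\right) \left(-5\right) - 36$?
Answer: $54$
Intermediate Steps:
$- 6 \left(1 + 2\right) \left(-5\right) - 36 = \left(-6\right) 3 \left(-5\right) - 36 = \left(-18\right) \left(-5\right) - 36 = 90 - 36 = 54$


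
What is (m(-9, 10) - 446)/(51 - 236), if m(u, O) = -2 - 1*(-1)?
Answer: 447/185 ≈ 2.4162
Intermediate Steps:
m(u, O) = -1 (m(u, O) = -2 + 1 = -1)
(m(-9, 10) - 446)/(51 - 236) = (-1 - 446)/(51 - 236) = -447/(-185) = -447*(-1/185) = 447/185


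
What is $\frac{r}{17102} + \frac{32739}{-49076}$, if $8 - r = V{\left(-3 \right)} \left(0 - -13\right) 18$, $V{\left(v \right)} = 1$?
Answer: $- \frac{285496777}{419648876} \approx -0.68032$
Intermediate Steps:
$r = -226$ ($r = 8 - 1 \left(0 - -13\right) 18 = 8 - 1 \left(0 + 13\right) 18 = 8 - 1 \cdot 13 \cdot 18 = 8 - 13 \cdot 18 = 8 - 234 = -226$)
$\frac{r}{17102} + \frac{32739}{-49076} = - \frac{226}{17102} + \frac{32739}{-49076} = \left(-226\right) \frac{1}{17102} + 32739 \left(- \frac{1}{49076}\right) = - \frac{113}{8551} - \frac{32739}{49076} = - \frac{285496777}{419648876}$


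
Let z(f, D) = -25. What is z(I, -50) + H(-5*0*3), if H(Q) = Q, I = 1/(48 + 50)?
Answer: -25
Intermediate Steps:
I = 1/98 ≈ 0.010204
z(I, -50) + H(-5*0*3) = -25 - 5*0*3 = -25 + 0*3 = -25 + 0 = -25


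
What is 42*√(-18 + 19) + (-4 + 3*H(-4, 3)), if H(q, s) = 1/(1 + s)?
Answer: 155/4 ≈ 38.750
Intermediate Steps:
42*√(-18 + 19) + (-4 + 3*H(-4, 3)) = 42*√(-18 + 19) + (-4 + 3/(1 + 3)) = 42*√1 + (-4 + 3/4) = 42*1 + (-4 + 3*(¼)) = 42 + (-4 + ¾) = 42 - 13/4 = 155/4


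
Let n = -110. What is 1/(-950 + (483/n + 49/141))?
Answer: -15510/14797213 ≈ -0.0010482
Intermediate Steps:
1/(-950 + (483/n + 49/141)) = 1/(-950 + (483/(-110) + 49/141)) = 1/(-950 + (483*(-1/110) + 49*(1/141))) = 1/(-950 + (-483/110 + 49/141)) = 1/(-950 - 62713/15510) = 1/(-14797213/15510) = -15510/14797213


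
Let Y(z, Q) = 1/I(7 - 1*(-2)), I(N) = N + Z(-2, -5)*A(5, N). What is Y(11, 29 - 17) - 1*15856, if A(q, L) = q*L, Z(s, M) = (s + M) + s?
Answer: -6278977/396 ≈ -15856.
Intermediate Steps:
Z(s, M) = M + 2*s (Z(s, M) = (M + s) + s = M + 2*s)
A(q, L) = L*q
I(N) = -44*N (I(N) = N + (-5 + 2*(-2))*(N*5) = N + (-5 - 4)*(5*N) = N - 45*N = -44*N)
Y(z, Q) = -1/396 (Y(z, Q) = 1/(-44*(7 - 1*(-2))) = 1/(-44*(7 + 2)) = 1/(-44*9) = 1/(-396) = -1/396)
Y(11, 29 - 17) - 1*15856 = -1/396 - 1*15856 = -1/396 - 15856 = -6278977/396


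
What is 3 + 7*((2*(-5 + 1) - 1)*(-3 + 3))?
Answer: 3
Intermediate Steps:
3 + 7*((2*(-5 + 1) - 1)*(-3 + 3)) = 3 + 7*((2*(-4) - 1)*0) = 3 + 7*((-8 - 1)*0) = 3 + 7*(-9*0) = 3 + 7*0 = 3 + 0 = 3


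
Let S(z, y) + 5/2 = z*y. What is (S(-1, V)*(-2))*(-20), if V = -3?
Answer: 20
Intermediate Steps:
S(z, y) = -5/2 + y*z (S(z, y) = -5/2 + z*y = -5/2 + y*z)
(S(-1, V)*(-2))*(-20) = ((-5/2 - 3*(-1))*(-2))*(-20) = ((-5/2 + 3)*(-2))*(-20) = ((1/2)*(-2))*(-20) = -1*(-20) = 20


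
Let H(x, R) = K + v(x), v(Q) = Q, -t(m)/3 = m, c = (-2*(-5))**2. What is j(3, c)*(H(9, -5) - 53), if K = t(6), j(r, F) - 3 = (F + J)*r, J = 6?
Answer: -19902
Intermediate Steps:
c = 100 (c = 10**2 = 100)
t(m) = -3*m
j(r, F) = 3 + r*(6 + F) (j(r, F) = 3 + (F + 6)*r = 3 + (6 + F)*r = 3 + r*(6 + F))
K = -18 (K = -3*6 = -18)
H(x, R) = -18 + x
j(3, c)*(H(9, -5) - 53) = (3 + 6*3 + 100*3)*((-18 + 9) - 53) = (3 + 18 + 300)*(-9 - 53) = 321*(-62) = -19902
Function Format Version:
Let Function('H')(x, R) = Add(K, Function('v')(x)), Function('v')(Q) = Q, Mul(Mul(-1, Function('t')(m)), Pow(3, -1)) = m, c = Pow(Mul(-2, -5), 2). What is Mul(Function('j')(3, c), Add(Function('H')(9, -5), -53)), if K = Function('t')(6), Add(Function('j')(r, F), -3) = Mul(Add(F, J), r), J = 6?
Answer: -19902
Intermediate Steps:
c = 100 (c = Pow(10, 2) = 100)
Function('t')(m) = Mul(-3, m)
Function('j')(r, F) = Add(3, Mul(r, Add(6, F))) (Function('j')(r, F) = Add(3, Mul(Add(F, 6), r)) = Add(3, Mul(Add(6, F), r)) = Add(3, Mul(r, Add(6, F))))
K = -18 (K = Mul(-3, 6) = -18)
Function('H')(x, R) = Add(-18, x)
Mul(Function('j')(3, c), Add(Function('H')(9, -5), -53)) = Mul(Add(3, Mul(6, 3), Mul(100, 3)), Add(Add(-18, 9), -53)) = Mul(Add(3, 18, 300), Add(-9, -53)) = Mul(321, -62) = -19902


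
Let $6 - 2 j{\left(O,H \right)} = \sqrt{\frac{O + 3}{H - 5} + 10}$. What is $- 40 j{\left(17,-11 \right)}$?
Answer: $-120 + 10 \sqrt{35} \approx -60.839$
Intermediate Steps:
$j{\left(O,H \right)} = 3 - \frac{\sqrt{10 + \frac{3 + O}{-5 + H}}}{2}$ ($j{\left(O,H \right)} = 3 - \frac{\sqrt{\frac{O + 3}{H - 5} + 10}}{2} = 3 - \frac{\sqrt{\frac{3 + O}{-5 + H} + 10}}{2} = 3 - \frac{\sqrt{10 + \frac{3 + O}{-5 + H}}}{2}$)
$- 40 j{\left(17,-11 \right)} = - 40 \left(3 - \frac{\sqrt{\frac{-47 + 17 + 10 \left(-11\right)}{-5 - 11}}}{2}\right) = - 40 \left(3 - \frac{\sqrt{\frac{-47 + 17 - 110}{-16}}}{2}\right) = - 40 \left(3 - \frac{\sqrt{\left(- \frac{1}{16}\right) \left(-140\right)}}{2}\right) = - 40 \left(3 - \frac{\sqrt{\frac{35}{4}}}{2}\right) = - 40 \left(3 - \frac{\frac{1}{2} \sqrt{35}}{2}\right) = - 40 \left(3 - \frac{\sqrt{35}}{4}\right) = -120 + 10 \sqrt{35}$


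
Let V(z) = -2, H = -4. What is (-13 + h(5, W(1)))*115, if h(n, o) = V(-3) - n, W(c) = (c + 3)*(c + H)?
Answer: -2300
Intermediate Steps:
W(c) = (-4 + c)*(3 + c) (W(c) = (c + 3)*(c - 4) = (3 + c)*(-4 + c) = (-4 + c)*(3 + c))
h(n, o) = -2 - n
(-13 + h(5, W(1)))*115 = (-13 + (-2 - 1*5))*115 = (-13 + (-2 - 5))*115 = (-13 - 7)*115 = -20*115 = -2300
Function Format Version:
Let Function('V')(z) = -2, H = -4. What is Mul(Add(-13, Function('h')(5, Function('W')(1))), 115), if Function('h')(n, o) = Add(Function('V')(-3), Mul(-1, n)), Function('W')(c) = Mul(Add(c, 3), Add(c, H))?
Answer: -2300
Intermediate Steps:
Function('W')(c) = Mul(Add(-4, c), Add(3, c)) (Function('W')(c) = Mul(Add(c, 3), Add(c, -4)) = Mul(Add(3, c), Add(-4, c)) = Mul(Add(-4, c), Add(3, c)))
Function('h')(n, o) = Add(-2, Mul(-1, n))
Mul(Add(-13, Function('h')(5, Function('W')(1))), 115) = Mul(Add(-13, Add(-2, Mul(-1, 5))), 115) = Mul(Add(-13, Add(-2, -5)), 115) = Mul(Add(-13, -7), 115) = Mul(-20, 115) = -2300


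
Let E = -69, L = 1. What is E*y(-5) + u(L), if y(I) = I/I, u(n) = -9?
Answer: -78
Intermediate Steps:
y(I) = 1
E*y(-5) + u(L) = -69*1 - 9 = -69 - 9 = -78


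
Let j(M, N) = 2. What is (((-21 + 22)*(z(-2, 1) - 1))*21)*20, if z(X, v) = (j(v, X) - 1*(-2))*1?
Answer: 1260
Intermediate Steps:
z(X, v) = 4 (z(X, v) = (2 - 1*(-2))*1 = (2 + 2)*1 = 4*1 = 4)
(((-21 + 22)*(z(-2, 1) - 1))*21)*20 = (((-21 + 22)*(4 - 1))*21)*20 = ((1*3)*21)*20 = (3*21)*20 = 63*20 = 1260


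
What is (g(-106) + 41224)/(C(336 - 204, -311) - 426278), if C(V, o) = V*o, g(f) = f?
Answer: -20559/233665 ≈ -0.087985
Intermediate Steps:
(g(-106) + 41224)/(C(336 - 204, -311) - 426278) = (-106 + 41224)/((336 - 204)*(-311) - 426278) = 41118/(132*(-311) - 426278) = 41118/(-41052 - 426278) = 41118/(-467330) = 41118*(-1/467330) = -20559/233665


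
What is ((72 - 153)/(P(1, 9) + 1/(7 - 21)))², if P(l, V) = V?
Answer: 1285956/15625 ≈ 82.301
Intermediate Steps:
((72 - 153)/(P(1, 9) + 1/(7 - 21)))² = ((72 - 153)/(9 + 1/(7 - 21)))² = (-81/(9 + 1/(-14)))² = (-81/(9 - 1/14))² = (-81/125/14)² = (-81*14/125)² = (-1134/125)² = 1285956/15625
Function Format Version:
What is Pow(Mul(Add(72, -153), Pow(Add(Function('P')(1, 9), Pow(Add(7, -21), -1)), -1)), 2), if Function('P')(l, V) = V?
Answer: Rational(1285956, 15625) ≈ 82.301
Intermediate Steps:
Pow(Mul(Add(72, -153), Pow(Add(Function('P')(1, 9), Pow(Add(7, -21), -1)), -1)), 2) = Pow(Mul(Add(72, -153), Pow(Add(9, Pow(Add(7, -21), -1)), -1)), 2) = Pow(Mul(-81, Pow(Add(9, Pow(-14, -1)), -1)), 2) = Pow(Mul(-81, Pow(Add(9, Rational(-1, 14)), -1)), 2) = Pow(Mul(-81, Pow(Rational(125, 14), -1)), 2) = Pow(Mul(-81, Rational(14, 125)), 2) = Pow(Rational(-1134, 125), 2) = Rational(1285956, 15625)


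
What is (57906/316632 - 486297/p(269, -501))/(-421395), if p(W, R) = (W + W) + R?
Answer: 8554169399/274266902260 ≈ 0.031189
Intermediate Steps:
p(W, R) = R + 2*W (p(W, R) = 2*W + R = R + 2*W)
(57906/316632 - 486297/p(269, -501))/(-421395) = (57906/316632 - 486297/(-501 + 2*269))/(-421395) = (57906*(1/316632) - 486297/(-501 + 538))*(-1/421395) = (9651/52772 - 486297/37)*(-1/421395) = -25662508197/1952564*(-1/421395) = 8554169399/274266902260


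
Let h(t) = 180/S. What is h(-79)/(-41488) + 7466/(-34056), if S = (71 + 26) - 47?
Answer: -96835003/441536040 ≈ -0.21931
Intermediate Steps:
S = 50 (S = 97 - 47 = 50)
h(t) = 18/5 (h(t) = 180/50 = 180*(1/50) = 18/5)
h(-79)/(-41488) + 7466/(-34056) = (18/5)/(-41488) + 7466/(-34056) = (18/5)*(-1/41488) + 7466*(-1/34056) = -9/103720 - 3733/17028 = -96835003/441536040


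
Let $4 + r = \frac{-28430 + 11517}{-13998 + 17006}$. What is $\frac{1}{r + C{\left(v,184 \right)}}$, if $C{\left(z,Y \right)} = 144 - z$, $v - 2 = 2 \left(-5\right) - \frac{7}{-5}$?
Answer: $\frac{15040}{2120299} \approx 0.0070933$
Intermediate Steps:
$v = - \frac{33}{5}$ ($v = 2 + \left(2 \left(-5\right) - \frac{7}{-5}\right) = 2 - \frac{43}{5} = - \frac{33}{5} \approx -6.6$)
$r = - \frac{28945}{3008}$ ($r = -4 + \frac{-28430 + 11517}{-13998 + 17006} = -4 - \frac{16913}{3008} = - \frac{28945}{3008} \approx -9.6227$)
$\frac{1}{r + C{\left(v,184 \right)}} = \frac{1}{- \frac{28945}{3008} + \left(144 - - \frac{33}{5}\right)} = \frac{1}{- \frac{28945}{3008} + \left(144 + \frac{33}{5}\right)} = \frac{1}{- \frac{28945}{3008} + \frac{753}{5}} = \frac{1}{\frac{2120299}{15040}} = \frac{15040}{2120299}$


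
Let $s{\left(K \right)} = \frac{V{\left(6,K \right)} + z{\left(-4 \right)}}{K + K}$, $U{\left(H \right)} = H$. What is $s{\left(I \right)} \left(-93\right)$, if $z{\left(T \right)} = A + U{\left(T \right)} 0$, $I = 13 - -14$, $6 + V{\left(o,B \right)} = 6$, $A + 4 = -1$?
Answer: $\frac{155}{18} \approx 8.6111$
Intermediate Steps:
$A = -5$ ($A = -4 - 1 = -5$)
$V{\left(o,B \right)} = 0$ ($V{\left(o,B \right)} = -6 + 6 = 0$)
$I = 27$ ($I = 13 + 14 = 27$)
$z{\left(T \right)} = -5$ ($z{\left(T \right)} = -5 + T 0 = -5 + 0 = -5$)
$s{\left(K \right)} = - \frac{5}{2 K}$ ($s{\left(K \right)} = \frac{0 - 5}{K + K} = - \frac{5}{2 K}$)
$s{\left(I \right)} \left(-93\right) = - \frac{5}{2 \cdot 27} \left(-93\right) = \left(- \frac{5}{2}\right) \frac{1}{27} \left(-93\right) = \left(- \frac{5}{54}\right) \left(-93\right) = \frac{155}{18}$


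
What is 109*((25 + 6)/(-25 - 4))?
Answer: -3379/29 ≈ -116.52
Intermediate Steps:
109*((25 + 6)/(-25 - 4)) = 109*(31/(-29)) = 109*(31*(-1/29)) = 109*(-31/29) = -3379/29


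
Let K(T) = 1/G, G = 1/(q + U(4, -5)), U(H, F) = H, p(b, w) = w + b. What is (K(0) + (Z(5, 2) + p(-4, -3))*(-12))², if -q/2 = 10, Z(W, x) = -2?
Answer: 8464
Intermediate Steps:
p(b, w) = b + w
q = -20 (q = -2*10 = -20)
G = -1/16 (G = 1/(-20 + 4) = 1/(-16) = -1/16 ≈ -0.062500)
K(T) = -16 (K(T) = 1/(-1/16) = -16)
(K(0) + (Z(5, 2) + p(-4, -3))*(-12))² = (-16 + (-2 + (-4 - 3))*(-12))² = (-16 + (-2 - 7)*(-12))² = (-16 - 9*(-12))² = (-16 + 108)² = 92² = 8464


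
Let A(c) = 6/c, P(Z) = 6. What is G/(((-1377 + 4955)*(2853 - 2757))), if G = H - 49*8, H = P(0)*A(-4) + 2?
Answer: -133/114496 ≈ -0.0011616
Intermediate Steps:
H = -7 (H = 6*(6/(-4)) + 2 = 6*(6*(-1/4)) + 2 = 6*(-3/2) + 2 = -9 + 2 = -7)
G = -399 (G = -7 - 49*8 = -7 - 392 = -399)
G/(((-1377 + 4955)*(2853 - 2757))) = -399*1/((-1377 + 4955)*(2853 - 2757)) = -399/(3578*96) = -399/343488 = -399*1/343488 = -133/114496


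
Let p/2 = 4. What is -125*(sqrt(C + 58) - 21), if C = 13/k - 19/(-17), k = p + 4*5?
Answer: 2625 - 125*sqrt(3374959)/238 ≈ 1660.1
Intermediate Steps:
p = 8 (p = 2*4 = 8)
k = 28 (k = 8 + 4*5 = 8 + 20 = 28)
C = 753/476 (C = 13/28 - 19/(-17) = 13*(1/28) - 19*(-1/17) = 13/28 + 19/17 = 753/476 ≈ 1.5819)
-125*(sqrt(C + 58) - 21) = -125*(sqrt(753/476 + 58) - 21) = -125*(sqrt(28361/476) - 21) = -125*(sqrt(3374959)/238 - 21) = -125*(-21 + sqrt(3374959)/238) = 2625 - 125*sqrt(3374959)/238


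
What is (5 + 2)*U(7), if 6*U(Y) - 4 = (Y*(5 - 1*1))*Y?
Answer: 700/3 ≈ 233.33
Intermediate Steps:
U(Y) = ⅔ + 2*Y²/3 (U(Y) = ⅔ + ((Y*(5 - 1*1))*Y)/6 = ⅔ + ((Y*(5 - 1))*Y)/6 = ⅔ + ((Y*4)*Y)/6 = ⅔ + ((4*Y)*Y)/6 = ⅔ + (4*Y²)/6 = ⅔ + 2*Y²/3)
(5 + 2)*U(7) = (5 + 2)*(⅔ + (⅔)*7²) = 7*(⅔ + (⅔)*49) = 7*(⅔ + 98/3) = 7*(100/3) = 700/3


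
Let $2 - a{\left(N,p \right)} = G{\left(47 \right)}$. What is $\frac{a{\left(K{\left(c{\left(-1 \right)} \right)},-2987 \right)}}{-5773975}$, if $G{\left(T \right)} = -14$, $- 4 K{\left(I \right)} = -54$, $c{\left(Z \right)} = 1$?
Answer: $- \frac{16}{5773975} \approx -2.7711 \cdot 10^{-6}$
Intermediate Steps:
$K{\left(I \right)} = \frac{27}{2}$ ($K{\left(I \right)} = \left(- \frac{1}{4}\right) \left(-54\right) = \frac{27}{2}$)
$a{\left(N,p \right)} = 16$ ($a{\left(N,p \right)} = 2 - -14 = 2 + 14 = 16$)
$\frac{a{\left(K{\left(c{\left(-1 \right)} \right)},-2987 \right)}}{-5773975} = \frac{16}{-5773975} = 16 \left(- \frac{1}{5773975}\right) = - \frac{16}{5773975}$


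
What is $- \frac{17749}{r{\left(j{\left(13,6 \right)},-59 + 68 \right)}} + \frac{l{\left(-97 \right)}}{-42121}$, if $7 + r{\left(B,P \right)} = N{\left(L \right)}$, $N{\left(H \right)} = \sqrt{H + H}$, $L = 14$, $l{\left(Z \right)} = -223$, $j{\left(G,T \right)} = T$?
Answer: $\frac{747606298}{126363} + \frac{35498 \sqrt{7}}{21} \approx 10389.0$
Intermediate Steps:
$N{\left(H \right)} = \sqrt{2} \sqrt{H}$ ($N{\left(H \right)} = \sqrt{2 H} = \sqrt{2} \sqrt{H}$)
$r{\left(B,P \right)} = -7 + 2 \sqrt{7}$ ($r{\left(B,P \right)} = -7 + \sqrt{2} \sqrt{14} = -7 + 2 \sqrt{7}$)
$- \frac{17749}{r{\left(j{\left(13,6 \right)},-59 + 68 \right)}} + \frac{l{\left(-97 \right)}}{-42121} = - \frac{17749}{-7 + 2 \sqrt{7}} - \frac{223}{-42121} = - \frac{17749}{-7 + 2 \sqrt{7}} - - \frac{223}{42121} = - \frac{17749}{-7 + 2 \sqrt{7}} + \frac{223}{42121} = \frac{223}{42121} - \frac{17749}{-7 + 2 \sqrt{7}}$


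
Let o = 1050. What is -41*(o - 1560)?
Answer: 20910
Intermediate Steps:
-41*(o - 1560) = -41*(1050 - 1560) = -41*(-510) = 20910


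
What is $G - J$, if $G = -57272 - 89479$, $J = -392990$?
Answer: $246239$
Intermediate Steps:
$G = -146751$
$G - J = -146751 - -392990 = -146751 + 392990 = 246239$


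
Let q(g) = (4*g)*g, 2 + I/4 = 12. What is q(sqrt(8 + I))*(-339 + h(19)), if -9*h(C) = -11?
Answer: -194560/3 ≈ -64853.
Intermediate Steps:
I = 40 (I = -8 + 4*12 = -8 + 48 = 40)
h(C) = 11/9 (h(C) = -1/9*(-11) = 11/9)
q(g) = 4*g**2
q(sqrt(8 + I))*(-339 + h(19)) = (4*(sqrt(8 + 40))**2)*(-339 + 11/9) = (4*(sqrt(48))**2)*(-3040/9) = (4*(4*sqrt(3))**2)*(-3040/9) = (4*48)*(-3040/9) = 192*(-3040/9) = -194560/3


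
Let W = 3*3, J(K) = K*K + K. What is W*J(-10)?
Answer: 810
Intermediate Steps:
J(K) = K + K² (J(K) = K² + K = K + K²)
W = 9
W*J(-10) = 9*(-10*(1 - 10)) = 9*(-10*(-9)) = 9*90 = 810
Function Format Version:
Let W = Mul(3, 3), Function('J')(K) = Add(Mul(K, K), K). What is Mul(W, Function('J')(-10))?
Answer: 810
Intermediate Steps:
Function('J')(K) = Add(K, Pow(K, 2)) (Function('J')(K) = Add(Pow(K, 2), K) = Add(K, Pow(K, 2)))
W = 9
Mul(W, Function('J')(-10)) = Mul(9, Mul(-10, Add(1, -10))) = Mul(9, Mul(-10, -9)) = Mul(9, 90) = 810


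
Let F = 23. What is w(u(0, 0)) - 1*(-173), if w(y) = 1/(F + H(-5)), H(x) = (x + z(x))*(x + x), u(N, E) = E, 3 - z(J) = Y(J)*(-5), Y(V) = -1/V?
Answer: 5710/33 ≈ 173.03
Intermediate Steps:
z(J) = 3 - 5/J (z(J) = 3 - (-1/J)*(-5) = 3 - 5/J)
H(x) = 2*x*(3 + x - 5/x) (H(x) = (x + (3 - 5/x))*(x + x) = (3 + x - 5/x)*(2*x) = 2*x*(3 + x - 5/x))
w(y) = 1/33 (w(y) = 1/(23 + (-10 + 2*(-5)² + 6*(-5))) = 1/(23 + (-10 + 2*25 - 30)) = 1/(23 + (-10 + 50 - 30)) = 1/(23 + 10) = 1/33)
w(u(0, 0)) - 1*(-173) = 1/33 - 1*(-173) = 1/33 + 173 = 5710/33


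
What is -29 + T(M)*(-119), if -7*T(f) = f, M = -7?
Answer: -148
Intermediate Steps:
T(f) = -f/7
-29 + T(M)*(-119) = -29 - 1/7*(-7)*(-119) = -29 + 1*(-119) = -29 - 119 = -148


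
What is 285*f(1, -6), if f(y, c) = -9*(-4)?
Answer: 10260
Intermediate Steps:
f(y, c) = 36
285*f(1, -6) = 285*36 = 10260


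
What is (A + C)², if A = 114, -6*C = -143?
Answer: 683929/36 ≈ 18998.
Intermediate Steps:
C = 143/6 (C = -⅙*(-143) = 143/6 ≈ 23.833)
(A + C)² = (114 + 143/6)² = (827/6)² = 683929/36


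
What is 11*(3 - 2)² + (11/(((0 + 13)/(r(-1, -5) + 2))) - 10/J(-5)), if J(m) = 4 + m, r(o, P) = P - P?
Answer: 295/13 ≈ 22.692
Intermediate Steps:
r(o, P) = 0
11*(3 - 2)² + (11/(((0 + 13)/(r(-1, -5) + 2))) - 10/J(-5)) = 11*(3 - 2)² + (11/(((0 + 13)/(0 + 2))) - 10/(4 - 5)) = 11*1² + (11/((13/2)) - 10/(-1)) = 11*1 + (11/((13*(½))) - 10*(-1)) = 11 + (11/(13/2) + 10) = 11 + (11*(2/13) + 10) = 11 + (22/13 + 10) = 11 + 152/13 = 295/13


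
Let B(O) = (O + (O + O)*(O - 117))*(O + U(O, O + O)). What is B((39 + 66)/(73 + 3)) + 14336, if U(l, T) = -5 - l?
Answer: 45995593/2888 ≈ 15926.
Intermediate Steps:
B(O) = -5*O - 10*O*(-117 + O) (B(O) = (O + (O + O)*(O - 117))*(O + (-5 - O)) = (O + (2*O)*(-117 + O))*(-5) = (O + 2*O*(-117 + O))*(-5) = -5*O - 10*O*(-117 + O))
B((39 + 66)/(73 + 3)) + 14336 = 5*((39 + 66)/(73 + 3))*(233 - 2*(39 + 66)/(73 + 3)) + 14336 = 5*(105/76)*(233 - 210/76) + 14336 = 5*(105*(1/76))*(233 - 210/76) + 14336 = 5*(105/76)*(233 - 2*105/76) + 14336 = 5*(105/76)*(233 - 105/38) + 14336 = 5*(105/76)*(8749/38) + 14336 = 4593225/2888 + 14336 = 45995593/2888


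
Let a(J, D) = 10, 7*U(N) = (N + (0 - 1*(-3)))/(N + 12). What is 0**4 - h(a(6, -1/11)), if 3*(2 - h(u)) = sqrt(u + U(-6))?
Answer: -2 + sqrt(1946)/42 ≈ -0.94968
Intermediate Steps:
U(N) = (3 + N)/(7*(12 + N)) (U(N) = ((N + (0 - 1*(-3)))/(N + 12))/7 = ((N + (0 + 3))/(12 + N))/7 = ((N + 3)/(12 + N))/7 = ((3 + N)/(12 + N))/7 = (3 + N)/(7*(12 + N)))
h(u) = 2 - sqrt(-1/14 + u)/3 (h(u) = 2 - sqrt(u + (3 - 6)/(7*(12 - 6)))/3 = 2 - sqrt(u + (1/7)*(-3)/6)/3 = 2 - sqrt(u + (1/7)*(1/6)*(-3))/3 = 2 - sqrt(u - 1/14)/3 = 2 - sqrt(-1/14 + u)/3)
0**4 - h(a(6, -1/11)) = 0**4 - (2 - sqrt(-14 + 196*10)/42) = 0 - (2 - sqrt(-14 + 1960)/42) = 0 - (2 - sqrt(1946)/42) = 0 + (-2 + sqrt(1946)/42) = -2 + sqrt(1946)/42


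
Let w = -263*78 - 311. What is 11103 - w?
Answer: 31928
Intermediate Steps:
w = -20825 (w = -20514 - 311 = -20825)
11103 - w = 11103 - 1*(-20825) = 11103 + 20825 = 31928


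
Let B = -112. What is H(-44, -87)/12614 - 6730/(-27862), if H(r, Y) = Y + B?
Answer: 39673841/175725634 ≈ 0.22577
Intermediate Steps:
H(r, Y) = -112 + Y (H(r, Y) = Y - 112 = -112 + Y)
H(-44, -87)/12614 - 6730/(-27862) = (-112 - 87)/12614 - 6730/(-27862) = -199*1/12614 - 6730*(-1/27862) = -199/12614 + 3365/13931 = 39673841/175725634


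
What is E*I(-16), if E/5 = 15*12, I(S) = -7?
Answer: -6300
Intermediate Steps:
E = 900 (E = 5*(15*12) = 5*180 = 900)
E*I(-16) = 900*(-7) = -6300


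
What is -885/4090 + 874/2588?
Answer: 32107/264623 ≈ 0.12133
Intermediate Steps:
-885/4090 + 874/2588 = -885*1/4090 + 874*(1/2588) = -177/818 + 437/1294 = 32107/264623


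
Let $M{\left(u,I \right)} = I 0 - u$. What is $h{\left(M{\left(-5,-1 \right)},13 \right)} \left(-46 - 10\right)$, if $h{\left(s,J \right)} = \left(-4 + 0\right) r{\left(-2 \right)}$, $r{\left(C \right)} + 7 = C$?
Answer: $-2016$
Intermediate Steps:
$r{\left(C \right)} = -7 + C$
$M{\left(u,I \right)} = - u$ ($M{\left(u,I \right)} = 0 - u = - u$)
$h{\left(s,J \right)} = 36$ ($h{\left(s,J \right)} = \left(-4 + 0\right) \left(-7 - 2\right) = \left(-4\right) \left(-9\right) = 36$)
$h{\left(M{\left(-5,-1 \right)},13 \right)} \left(-46 - 10\right) = 36 \left(-46 - 10\right) = 36 \left(-56\right) = -2016$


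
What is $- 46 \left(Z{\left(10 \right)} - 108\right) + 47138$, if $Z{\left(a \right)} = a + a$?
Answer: $51186$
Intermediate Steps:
$Z{\left(a \right)} = 2 a$
$- 46 \left(Z{\left(10 \right)} - 108\right) + 47138 = - 46 \left(2 \cdot 10 - 108\right) + 47138 = - 46 \left(20 - 108\right) + 47138 = \left(-46\right) \left(-88\right) + 47138 = 4048 + 47138 = 51186$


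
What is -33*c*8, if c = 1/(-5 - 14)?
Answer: 264/19 ≈ 13.895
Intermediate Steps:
c = -1/19 (c = 1/(-19) = -1/19 ≈ -0.052632)
-33*c*8 = -33*(-1/19)*8 = (33/19)*8 = 264/19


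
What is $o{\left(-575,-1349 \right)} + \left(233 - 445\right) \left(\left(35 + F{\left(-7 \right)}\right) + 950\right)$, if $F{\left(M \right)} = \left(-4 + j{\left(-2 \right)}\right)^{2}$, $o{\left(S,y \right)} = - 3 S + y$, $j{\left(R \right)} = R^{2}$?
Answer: $-208444$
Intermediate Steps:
$o{\left(S,y \right)} = y - 3 S$
$F{\left(M \right)} = 0$ ($F{\left(M \right)} = \left(-4 + \left(-2\right)^{2}\right)^{2} = \left(-4 + 4\right)^{2} = 0^{2} = 0$)
$o{\left(-575,-1349 \right)} + \left(233 - 445\right) \left(\left(35 + F{\left(-7 \right)}\right) + 950\right) = \left(-1349 - -1725\right) + \left(233 - 445\right) \left(\left(35 + 0\right) + 950\right) = \left(-1349 + 1725\right) + \left(233 - 445\right) \left(35 + 950\right) = 376 - 208820 = -208444$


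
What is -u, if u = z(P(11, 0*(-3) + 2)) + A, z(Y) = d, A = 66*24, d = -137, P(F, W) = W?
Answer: -1447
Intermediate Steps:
A = 1584
z(Y) = -137
u = 1447 (u = -137 + 1584 = 1447)
-u = -1*1447 = -1447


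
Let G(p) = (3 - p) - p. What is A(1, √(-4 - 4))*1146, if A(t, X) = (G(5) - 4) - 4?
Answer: -17190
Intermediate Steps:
G(p) = 3 - 2*p
A(t, X) = -15 (A(t, X) = ((3 - 2*5) - 4) - 4 = ((3 - 10) - 4) - 4 = (-7 - 4) - 4 = -11 - 4 = -15)
A(1, √(-4 - 4))*1146 = -15*1146 = -17190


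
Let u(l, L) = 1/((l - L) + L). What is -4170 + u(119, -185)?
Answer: -496229/119 ≈ -4170.0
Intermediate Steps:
u(l, L) = 1/l
-4170 + u(119, -185) = -4170 + 1/119 = -496229/119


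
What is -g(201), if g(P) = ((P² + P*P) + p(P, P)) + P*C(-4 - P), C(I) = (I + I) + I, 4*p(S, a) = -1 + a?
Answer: 42763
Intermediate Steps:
p(S, a) = -¼ + a/4 (p(S, a) = (-1 + a)/4 = -¼ + a/4)
C(I) = 3*I (C(I) = 2*I + I = 3*I)
g(P) = -¼ + 2*P² + P/4 + P*(-12 - 3*P) (g(P) = ((P² + P*P) + (-¼ + P/4)) + P*(3*(-4 - P)) = ((P² + P²) + (-¼ + P/4)) + P*(-12 - 3*P) = (2*P² + (-¼ + P/4)) + P*(-12 - 3*P) = (-¼ + 2*P² + P/4) + P*(-12 - 3*P) = -¼ + 2*P² + P/4 + P*(-12 - 3*P))
-g(201) = -(-¼ - 1*201² - 47/4*201) = -(-¼ - 1*40401 - 9447/4) = -(-¼ - 40401 - 9447/4) = -1*(-42763) = 42763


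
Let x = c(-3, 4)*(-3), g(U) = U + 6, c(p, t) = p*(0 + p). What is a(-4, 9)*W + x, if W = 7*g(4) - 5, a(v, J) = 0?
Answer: -27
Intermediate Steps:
c(p, t) = p² (c(p, t) = p*p = p²)
g(U) = 6 + U
W = 65 (W = 7*(6 + 4) - 5 = 7*10 - 5 = 70 - 5 = 65)
x = -27 (x = (-3)²*(-3) = 9*(-3) = -27)
a(-4, 9)*W + x = 0*65 - 27 = 0 - 27 = -27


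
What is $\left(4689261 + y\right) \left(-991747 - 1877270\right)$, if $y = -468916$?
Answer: $-12108241550865$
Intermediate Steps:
$\left(4689261 + y\right) \left(-991747 - 1877270\right) = \left(4689261 - 468916\right) \left(-991747 - 1877270\right) = 4220345 \left(-2869017\right) = -12108241550865$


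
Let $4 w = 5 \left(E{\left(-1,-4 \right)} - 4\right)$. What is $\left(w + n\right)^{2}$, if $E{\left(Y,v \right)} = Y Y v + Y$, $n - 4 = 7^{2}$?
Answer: $\frac{27889}{16} \approx 1743.1$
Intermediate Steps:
$n = 53$ ($n = 4 + 7^{2} = 4 + 49 = 53$)
$E{\left(Y,v \right)} = Y + v Y^{2}$ ($E{\left(Y,v \right)} = Y^{2} v + Y = v Y^{2} + Y = Y + v Y^{2}$)
$w = - \frac{45}{4}$ ($w = \frac{5 \left(- (1 - -4) - 4\right)}{4} = \frac{5 \left(- (1 + 4) - 4\right)}{4} = \frac{5 \left(\left(-1\right) 5 - 4\right)}{4} = \frac{5 \left(-5 - 4\right)}{4} = \frac{5 \left(-9\right)}{4} = \frac{1}{4} \left(-45\right) = - \frac{45}{4} \approx -11.25$)
$\left(w + n\right)^{2} = \left(- \frac{45}{4} + 53\right)^{2} = \left(\frac{167}{4}\right)^{2} = \frac{27889}{16}$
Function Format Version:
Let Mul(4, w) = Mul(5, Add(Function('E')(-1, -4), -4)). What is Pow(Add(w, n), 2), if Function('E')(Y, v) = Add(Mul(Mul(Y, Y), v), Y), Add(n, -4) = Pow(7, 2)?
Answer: Rational(27889, 16) ≈ 1743.1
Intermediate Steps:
n = 53 (n = Add(4, Pow(7, 2)) = Add(4, 49) = 53)
Function('E')(Y, v) = Add(Y, Mul(v, Pow(Y, 2))) (Function('E')(Y, v) = Add(Mul(Pow(Y, 2), v), Y) = Add(Mul(v, Pow(Y, 2)), Y) = Add(Y, Mul(v, Pow(Y, 2))))
w = Rational(-45, 4) (w = Mul(Rational(1, 4), Mul(5, Add(Mul(-1, Add(1, Mul(-1, -4))), -4))) = Mul(Rational(1, 4), Mul(5, Add(Mul(-1, Add(1, 4)), -4))) = Mul(Rational(1, 4), Mul(5, Add(Mul(-1, 5), -4))) = Mul(Rational(1, 4), Mul(5, Add(-5, -4))) = Mul(Rational(1, 4), Mul(5, -9)) = Mul(Rational(1, 4), -45) = Rational(-45, 4) ≈ -11.250)
Pow(Add(w, n), 2) = Pow(Add(Rational(-45, 4), 53), 2) = Pow(Rational(167, 4), 2) = Rational(27889, 16)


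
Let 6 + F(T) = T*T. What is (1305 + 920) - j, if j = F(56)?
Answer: -905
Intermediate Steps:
F(T) = -6 + T² (F(T) = -6 + T*T = -6 + T²)
j = 3130 (j = -6 + 56² = -6 + 3136 = 3130)
(1305 + 920) - j = (1305 + 920) - 1*3130 = 2225 - 3130 = -905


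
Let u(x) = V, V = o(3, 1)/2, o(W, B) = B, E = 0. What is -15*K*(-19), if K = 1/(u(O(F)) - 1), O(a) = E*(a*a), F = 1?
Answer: -570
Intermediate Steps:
O(a) = 0 (O(a) = 0*(a*a) = 0*a² = 0)
V = ½ (V = 1/2 = 1*(½) = ½ ≈ 0.50000)
u(x) = ½
K = -2 (K = 1/(½ - 1) = 1/(-½) = -2)
-15*K*(-19) = -15*(-2)*(-19) = 30*(-19) = -570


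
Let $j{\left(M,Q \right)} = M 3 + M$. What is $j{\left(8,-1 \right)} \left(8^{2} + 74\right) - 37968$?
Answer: $-33552$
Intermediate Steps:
$j{\left(M,Q \right)} = 4 M$ ($j{\left(M,Q \right)} = 3 M + M = 4 M$)
$j{\left(8,-1 \right)} \left(8^{2} + 74\right) - 37968 = 4 \cdot 8 \left(8^{2} + 74\right) - 37968 = 32 \left(64 + 74\right) - 37968 = 32 \cdot 138 - 37968 = 4416 - 37968 = -33552$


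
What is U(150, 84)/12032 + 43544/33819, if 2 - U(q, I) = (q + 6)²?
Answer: -149515069/203455104 ≈ -0.73488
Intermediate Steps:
U(q, I) = 2 - (6 + q)² (U(q, I) = 2 - (q + 6)² = 2 - (6 + q)²)
U(150, 84)/12032 + 43544/33819 = (2 - (6 + 150)²)/12032 + 43544/33819 = (2 - 1*156²)*(1/12032) + 43544*(1/33819) = (2 - 1*24336)*(1/12032) + 43544/33819 = (2 - 24336)*(1/12032) + 43544/33819 = -24334*1/12032 + 43544/33819 = -12167/6016 + 43544/33819 = -149515069/203455104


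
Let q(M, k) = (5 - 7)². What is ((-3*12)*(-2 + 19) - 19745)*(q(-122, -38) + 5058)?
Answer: -103047134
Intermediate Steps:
q(M, k) = 4 (q(M, k) = (-2)² = 4)
((-3*12)*(-2 + 19) - 19745)*(q(-122, -38) + 5058) = ((-3*12)*(-2 + 19) - 19745)*(4 + 5058) = (-36*17 - 19745)*5062 = (-612 - 19745)*5062 = -20357*5062 = -103047134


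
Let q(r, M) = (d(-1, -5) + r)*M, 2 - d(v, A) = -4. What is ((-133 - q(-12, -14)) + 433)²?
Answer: 46656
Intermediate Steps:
d(v, A) = 6 (d(v, A) = 2 - 1*(-4) = 2 + 4 = 6)
q(r, M) = M*(6 + r) (q(r, M) = (6 + r)*M = M*(6 + r))
((-133 - q(-12, -14)) + 433)² = ((-133 - (-14)*(6 - 12)) + 433)² = ((-133 - (-14)*(-6)) + 433)² = ((-133 - 1*84) + 433)² = ((-133 - 84) + 433)² = (-217 + 433)² = 216² = 46656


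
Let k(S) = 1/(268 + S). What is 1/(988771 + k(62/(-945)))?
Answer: 253198/250354840603 ≈ 1.0114e-6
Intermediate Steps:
1/(988771 + k(62/(-945))) = 1/(988771 + 1/(268 + 62/(-945))) = 1/(988771 + 1/(268 + 62*(-1/945))) = 1/(988771 + 1/(268 - 62/945)) = 1/(988771 + 1/(253198/945)) = 1/(988771 + 945/253198) = 1/(250354840603/253198) = 253198/250354840603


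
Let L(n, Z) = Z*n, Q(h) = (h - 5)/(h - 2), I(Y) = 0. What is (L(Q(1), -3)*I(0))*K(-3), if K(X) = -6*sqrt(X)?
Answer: 0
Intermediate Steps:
Q(h) = (-5 + h)/(-2 + h)
(L(Q(1), -3)*I(0))*K(-3) = (-3*(-5 + 1)/(-2 + 1)*0)*(-6*I*sqrt(3)) = (-3*(-4)/(-1)*0)*(-6*I*sqrt(3)) = (-(-3)*(-4)*0)*(-6*I*sqrt(3)) = (-3*4*0)*(-6*I*sqrt(3)) = (-12*0)*(-6*I*sqrt(3)) = 0*(-6*I*sqrt(3)) = 0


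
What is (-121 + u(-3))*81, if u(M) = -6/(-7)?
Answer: -68121/7 ≈ -9731.6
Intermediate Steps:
u(M) = 6/7 (u(M) = -6*(-1/7) = 6/7)
(-121 + u(-3))*81 = (-121 + 6/7)*81 = -841/7*81 = -68121/7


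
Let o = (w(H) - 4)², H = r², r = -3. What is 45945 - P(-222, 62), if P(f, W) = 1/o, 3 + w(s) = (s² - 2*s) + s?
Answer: 194117624/4225 ≈ 45945.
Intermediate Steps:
H = 9 (H = (-3)² = 9)
w(s) = -3 + s² - s (w(s) = -3 + ((s² - 2*s) + s) = -3 + (s² - s) = -3 + s² - s)
o = 4225 (o = ((-3 + 9² - 1*9) - 4)² = ((-3 + 81 - 9) - 4)² = (69 - 4)² = 65² = 4225)
P(f, W) = 1/4225
45945 - P(-222, 62) = 45945 - 1*1/4225 = 45945 - 1/4225 = 194117624/4225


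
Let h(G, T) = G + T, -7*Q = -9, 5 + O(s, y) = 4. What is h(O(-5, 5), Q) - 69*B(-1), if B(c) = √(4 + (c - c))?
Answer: -964/7 ≈ -137.71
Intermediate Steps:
O(s, y) = -1 (O(s, y) = -5 + 4 = -1)
B(c) = 2 (B(c) = √(4 + 0) = √4 = 2)
Q = 9/7 (Q = -⅐*(-9) = 9/7 ≈ 1.2857)
h(O(-5, 5), Q) - 69*B(-1) = (-1 + 9/7) - 69*2 = 2/7 - 138 = -964/7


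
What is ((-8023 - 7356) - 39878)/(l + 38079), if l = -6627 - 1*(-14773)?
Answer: -55257/46225 ≈ -1.1954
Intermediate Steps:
l = 8146 (l = -6627 + 14773 = 8146)
((-8023 - 7356) - 39878)/(l + 38079) = ((-8023 - 7356) - 39878)/(8146 + 38079) = (-15379 - 39878)/46225 = -55257*1/46225 = -55257/46225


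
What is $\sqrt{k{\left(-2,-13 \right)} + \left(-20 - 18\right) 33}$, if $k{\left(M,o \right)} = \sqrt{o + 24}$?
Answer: $\sqrt{-1254 + \sqrt{11}} \approx 35.365 i$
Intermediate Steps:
$k{\left(M,o \right)} = \sqrt{24 + o}$
$\sqrt{k{\left(-2,-13 \right)} + \left(-20 - 18\right) 33} = \sqrt{\sqrt{24 - 13} + \left(-20 - 18\right) 33} = \sqrt{\sqrt{11} - 1254} = \sqrt{-1254 + \sqrt{11}}$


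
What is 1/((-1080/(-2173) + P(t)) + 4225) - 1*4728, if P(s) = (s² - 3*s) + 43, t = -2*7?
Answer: -46299495731/9792618 ≈ -4728.0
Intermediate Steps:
t = -14
P(s) = 43 + s² - 3*s
1/((-1080/(-2173) + P(t)) + 4225) - 1*4728 = 1/((-1080/(-2173) + (43 + (-14)² - 3*(-14))) + 4225) - 1*4728 = 1/((-1080*(-1/2173) + (43 + 196 + 42)) + 4225) - 4728 = 1/((1080/2173 + 281) + 4225) - 4728 = 1/(611693/2173 + 4225) - 4728 = 1/(9792618/2173) - 4728 = 2173/9792618 - 4728 = -46299495731/9792618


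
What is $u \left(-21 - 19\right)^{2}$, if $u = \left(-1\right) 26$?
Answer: $-41600$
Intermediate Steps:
$u = -26$
$u \left(-21 - 19\right)^{2} = - 26 \left(-21 - 19\right)^{2} = - 26 \left(-40\right)^{2} = \left(-26\right) 1600 = -41600$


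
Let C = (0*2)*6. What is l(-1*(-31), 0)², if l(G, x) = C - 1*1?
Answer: 1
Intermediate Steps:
C = 0 (C = 0*6 = 0)
l(G, x) = -1 (l(G, x) = 0 - 1*1 = 0 - 1 = -1)
l(-1*(-31), 0)² = (-1)² = 1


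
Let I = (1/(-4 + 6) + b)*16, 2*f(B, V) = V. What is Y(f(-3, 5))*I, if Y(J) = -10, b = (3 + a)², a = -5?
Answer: -720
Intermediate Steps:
f(B, V) = V/2
b = 4 (b = (3 - 5)² = (-2)² = 4)
I = 72 (I = (1/(-4 + 6) + 4)*16 = (1/2 + 4)*16 = (½ + 4)*16 = (9/2)*16 = 72)
Y(f(-3, 5))*I = -10*72 = -720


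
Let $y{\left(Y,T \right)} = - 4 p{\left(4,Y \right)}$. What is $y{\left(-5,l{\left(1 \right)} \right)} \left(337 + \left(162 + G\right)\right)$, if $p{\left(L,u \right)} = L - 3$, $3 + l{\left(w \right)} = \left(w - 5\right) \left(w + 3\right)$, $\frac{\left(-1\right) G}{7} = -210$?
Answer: $-7876$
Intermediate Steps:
$G = 1470$ ($G = \left(-7\right) \left(-210\right) = 1470$)
$l{\left(w \right)} = -3 + \left(-5 + w\right) \left(3 + w\right)$ ($l{\left(w \right)} = -3 + \left(w - 5\right) \left(w + 3\right) = -3 + \left(-5 + w\right) \left(3 + w\right)$)
$p{\left(L,u \right)} = -3 + L$ ($p{\left(L,u \right)} = L - 3 = -3 + L$)
$y{\left(Y,T \right)} = -4$ ($y{\left(Y,T \right)} = - 4 \left(-3 + 4\right) = \left(-4\right) 1 = -4$)
$y{\left(-5,l{\left(1 \right)} \right)} \left(337 + \left(162 + G\right)\right) = - 4 \left(337 + \left(162 + 1470\right)\right) = - 4 \left(337 + 1632\right) = \left(-4\right) 1969 = -7876$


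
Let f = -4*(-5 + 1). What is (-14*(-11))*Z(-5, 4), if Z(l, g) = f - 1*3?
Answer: 2002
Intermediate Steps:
f = 16 (f = -4*(-4) = 16)
Z(l, g) = 13 (Z(l, g) = 16 - 1*3 = 16 - 3 = 13)
(-14*(-11))*Z(-5, 4) = -14*(-11)*13 = 154*13 = 2002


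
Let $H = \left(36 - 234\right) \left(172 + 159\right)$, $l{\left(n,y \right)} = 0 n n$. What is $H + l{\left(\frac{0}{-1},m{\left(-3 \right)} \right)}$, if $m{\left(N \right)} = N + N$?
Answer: $-65538$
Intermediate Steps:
$m{\left(N \right)} = 2 N$
$l{\left(n,y \right)} = 0$ ($l{\left(n,y \right)} = 0 n = 0$)
$H = -65538$ ($H = \left(-198\right) 331 = -65538$)
$H + l{\left(\frac{0}{-1},m{\left(-3 \right)} \right)} = -65538 + 0 = -65538$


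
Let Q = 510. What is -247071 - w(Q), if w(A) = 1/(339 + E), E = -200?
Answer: -34342870/139 ≈ -2.4707e+5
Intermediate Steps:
w(A) = 1/139 (w(A) = 1/(339 - 200) = 1/139)
-247071 - w(Q) = -247071 - 1*1/139 = -247071 - 1/139 = -34342870/139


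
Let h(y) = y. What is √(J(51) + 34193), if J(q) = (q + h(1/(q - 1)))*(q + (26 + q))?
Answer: 9*√12569/5 ≈ 201.80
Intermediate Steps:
J(q) = (26 + 2*q)*(q + 1/(-1 + q)) (J(q) = (q + 1/(q - 1))*(q + (26 + q)) = (q + 1/(-1 + q))*(26 + 2*q) = (26 + 2*q)*(q + 1/(-1 + q)))
√(J(51) + 34193) = √(2*(13 + 51 + 51*(-1 + 51)*(13 + 51))/(-1 + 51) + 34193) = √(2*(13 + 51 + 51*50*64)/50 + 34193) = √(2*(1/50)*(13 + 51 + 163200) + 34193) = √(2*(1/50)*163264 + 34193) = √(163264/25 + 34193) = √(1018089/25) = 9*√12569/5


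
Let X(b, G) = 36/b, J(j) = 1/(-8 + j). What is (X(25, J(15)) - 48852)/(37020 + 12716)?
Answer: -152658/155425 ≈ -0.98220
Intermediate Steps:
(X(25, J(15)) - 48852)/(37020 + 12716) = (36/25 - 48852)/(37020 + 12716) = (36*(1/25) - 48852)/49736 = (36/25 - 48852)*(1/49736) = -1221264/25*1/49736 = -152658/155425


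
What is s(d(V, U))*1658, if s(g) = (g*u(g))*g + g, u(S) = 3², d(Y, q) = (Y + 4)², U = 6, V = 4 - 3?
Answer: 9367700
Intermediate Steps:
V = 1
d(Y, q) = (4 + Y)²
u(S) = 9
s(g) = g + 9*g² (s(g) = (g*9)*g + g = (9*g)*g + g = 9*g² + g = g + 9*g²)
s(d(V, U))*1658 = ((4 + 1)²*(1 + 9*(4 + 1)²))*1658 = (5²*(1 + 9*5²))*1658 = (25*(1 + 9*25))*1658 = (25*(1 + 225))*1658 = (25*226)*1658 = 5650*1658 = 9367700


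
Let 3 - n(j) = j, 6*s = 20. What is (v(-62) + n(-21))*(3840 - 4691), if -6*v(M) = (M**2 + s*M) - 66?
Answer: 4374991/9 ≈ 4.8611e+5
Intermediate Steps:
s = 10/3 (s = (1/6)*20 = 10/3 ≈ 3.3333)
n(j) = 3 - j
v(M) = 11 - 5*M/9 - M**2/6 (v(M) = -((M**2 + 10*M/3) - 66)/6 = -(-66 + M**2 + 10*M/3)/6 = 11 - 5*M/9 - M**2/6)
(v(-62) + n(-21))*(3840 - 4691) = ((11 - 5/9*(-62) - 1/6*(-62)**2) + (3 - 1*(-21)))*(3840 - 4691) = ((11 + 310/9 - 1/6*3844) + (3 + 21))*(-851) = ((11 + 310/9 - 1922/3) + 24)*(-851) = (-5357/9 + 24)*(-851) = -5141/9*(-851) = 4374991/9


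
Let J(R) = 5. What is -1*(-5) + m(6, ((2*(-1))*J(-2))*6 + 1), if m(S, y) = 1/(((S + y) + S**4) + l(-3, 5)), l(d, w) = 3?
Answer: 6231/1246 ≈ 5.0008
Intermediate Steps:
m(S, y) = 1/(3 + S + y + S**4) (m(S, y) = 1/(((S + y) + S**4) + 3) = 1/((S + y + S**4) + 3) = 1/(3 + S + y + S**4))
-1*(-5) + m(6, ((2*(-1))*J(-2))*6 + 1) = -1*(-5) + 1/(3 + 6 + (((2*(-1))*5)*6 + 1) + 6**4) = 5 + 1/(3 + 6 + (-2*5*6 + 1) + 1296) = 5 + 1/(3 + 6 + (-10*6 + 1) + 1296) = 5 + 1/(3 + 6 + (-60 + 1) + 1296) = 5 + 1/(3 + 6 - 59 + 1296) = 5 + 1/1246 = 6231/1246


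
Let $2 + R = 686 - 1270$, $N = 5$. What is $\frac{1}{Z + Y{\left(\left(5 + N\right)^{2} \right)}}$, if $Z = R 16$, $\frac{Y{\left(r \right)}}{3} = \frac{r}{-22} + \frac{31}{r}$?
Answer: $- \frac{1100}{10327577} \approx -0.00010651$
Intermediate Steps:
$R = -586$ ($R = -2 + \left(686 - 1270\right) = -2 - 584 = -586$)
$Y{\left(r \right)} = \frac{93}{r} - \frac{3 r}{22}$ ($Y{\left(r \right)} = 3 \left(\frac{r}{-22} + \frac{31}{r}\right) = 3 \left(r \left(- \frac{1}{22}\right) + \frac{31}{r}\right) = 3 \left(- \frac{r}{22} + \frac{31}{r}\right) = 3 \left(\frac{31}{r} - \frac{r}{22}\right) = \frac{93}{r} - \frac{3 r}{22}$)
$Z = -9376$ ($Z = \left(-586\right) 16 = -9376$)
$\frac{1}{Z + Y{\left(\left(5 + N\right)^{2} \right)}} = \frac{1}{-9376 + \left(\frac{93}{\left(5 + 5\right)^{2}} - \frac{3 \left(5 + 5\right)^{2}}{22}\right)} = \frac{1}{-9376 + \left(\frac{93}{10^{2}} - \frac{3 \cdot 10^{2}}{22}\right)} = \frac{1}{-9376 + \left(\frac{93}{100} - \frac{150}{11}\right)} = \frac{1}{-9376 - \frac{13977}{1100}} = \frac{1}{- \frac{10327577}{1100}} = - \frac{1100}{10327577}$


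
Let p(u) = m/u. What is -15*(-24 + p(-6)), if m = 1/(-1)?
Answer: 715/2 ≈ 357.50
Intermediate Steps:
m = -1
p(u) = -1/u
-15*(-24 + p(-6)) = -15*(-24 - 1/(-6)) = -15*(-24 - 1*(-1/6)) = -15*(-24 + 1/6) = -15*(-143/6) = 715/2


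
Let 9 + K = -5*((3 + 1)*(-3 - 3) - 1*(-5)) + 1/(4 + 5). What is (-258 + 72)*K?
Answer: -48050/3 ≈ -16017.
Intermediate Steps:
K = 775/9 (K = -9 + (-5*((3 + 1)*(-3 - 3) - 1*(-5)) + 1/(4 + 5)) = -9 + (-5*(4*(-6) + 5) + 1/9) = -9 + (-5*(-24 + 5) + 1/9) = -9 + (-5*(-19) + 1/9) = -9 + (95 + 1/9) = -9 + 856/9 = 775/9 ≈ 86.111)
(-258 + 72)*K = (-258 + 72)*(775/9) = -186*775/9 = -48050/3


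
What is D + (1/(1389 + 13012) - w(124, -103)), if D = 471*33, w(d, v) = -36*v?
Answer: 170435836/14401 ≈ 11835.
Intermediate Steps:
D = 15543
D + (1/(1389 + 13012) - w(124, -103)) = 15543 + (1/(1389 + 13012) - (-36)*(-103)) = 15543 + (1/14401 - 1*3708) = 15543 + (1/14401 - 3708) = 15543 - 53398907/14401 = 170435836/14401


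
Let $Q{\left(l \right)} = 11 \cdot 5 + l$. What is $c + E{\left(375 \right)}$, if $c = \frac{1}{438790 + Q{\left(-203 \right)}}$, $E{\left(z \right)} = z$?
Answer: $\frac{164490751}{438642} \approx 375.0$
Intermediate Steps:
$Q{\left(l \right)} = 55 + l$
$c = \frac{1}{438642}$ ($c = \frac{1}{438790 + \left(55 - 203\right)} = \frac{1}{438790 - 148} = \frac{1}{438642} \approx 2.2798 \cdot 10^{-6}$)
$c + E{\left(375 \right)} = \frac{1}{438642} + 375 = \frac{164490751}{438642}$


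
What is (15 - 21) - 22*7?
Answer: -160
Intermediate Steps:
(15 - 21) - 22*7 = -6 - 154 = -160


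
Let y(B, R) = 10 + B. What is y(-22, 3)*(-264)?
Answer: 3168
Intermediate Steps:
y(-22, 3)*(-264) = (10 - 22)*(-264) = -12*(-264) = 3168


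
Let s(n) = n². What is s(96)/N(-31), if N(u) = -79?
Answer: -9216/79 ≈ -116.66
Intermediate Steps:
s(96)/N(-31) = 96²/(-79) = 9216*(-1/79) = -9216/79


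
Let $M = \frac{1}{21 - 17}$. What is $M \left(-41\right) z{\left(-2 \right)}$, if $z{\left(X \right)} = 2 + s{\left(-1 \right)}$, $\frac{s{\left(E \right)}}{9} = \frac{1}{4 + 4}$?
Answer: $- \frac{1025}{32} \approx -32.031$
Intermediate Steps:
$s{\left(E \right)} = \frac{9}{8}$ ($s{\left(E \right)} = \frac{9}{4 + 4} = \frac{9}{8}$)
$M = \frac{1}{4} \approx 0.25$
$z{\left(X \right)} = \frac{25}{8}$ ($z{\left(X \right)} = 2 + \frac{9}{8} = \frac{25}{8}$)
$M \left(-41\right) z{\left(-2 \right)} = \frac{1}{4} \left(-41\right) \frac{25}{8} = \left(- \frac{41}{4}\right) \frac{25}{8} = - \frac{1025}{32}$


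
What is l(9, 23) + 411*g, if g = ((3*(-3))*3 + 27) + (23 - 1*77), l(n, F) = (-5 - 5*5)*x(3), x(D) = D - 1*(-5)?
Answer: -22434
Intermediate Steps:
x(D) = 5 + D (x(D) = D + 5 = 5 + D)
l(n, F) = -240 (l(n, F) = (-5 - 5*5)*(5 + 3) = (-5 - 25)*8 = -30*8 = -240)
g = -54 (g = (-9*3 + 27) + (23 - 77) = (-27 + 27) - 54 = 0 - 54 = -54)
l(9, 23) + 411*g = -240 + 411*(-54) = -240 - 22194 = -22434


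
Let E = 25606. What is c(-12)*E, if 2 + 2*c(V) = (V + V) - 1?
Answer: -345681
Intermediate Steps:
c(V) = -3/2 + V (c(V) = -1 + ((V + V) - 1)/2 = -1 + (2*V - 1)/2 = -1 + (-1 + 2*V)/2 = -1 + (-1/2 + V) = -3/2 + V)
c(-12)*E = (-3/2 - 12)*25606 = -27/2*25606 = -345681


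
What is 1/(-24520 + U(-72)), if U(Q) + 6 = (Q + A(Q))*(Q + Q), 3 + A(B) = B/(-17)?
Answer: -17/243710 ≈ -6.9755e-5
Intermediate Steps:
A(B) = -3 - B/17 (A(B) = -3 + B/(-17) = -3 + B*(-1/17) = -3 - B/17)
U(Q) = -6 + 2*Q*(-3 + 16*Q/17) (U(Q) = -6 + (Q + (-3 - Q/17))*(Q + Q) = -6 + (-3 + 16*Q/17)*(2*Q) = -6 + 2*Q*(-3 + 16*Q/17))
1/(-24520 + U(-72)) = 1/(-24520 + (-6 - 6*(-72) + (32/17)*(-72)**2)) = 1/(-24520 + (-6 + 432 + (32/17)*5184)) = 1/(-24520 + (-6 + 432 + 165888/17)) = 1/(-24520 + 173130/17) = 1/(-243710/17) = -17/243710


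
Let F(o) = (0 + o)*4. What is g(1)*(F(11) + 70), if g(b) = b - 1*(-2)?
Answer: 342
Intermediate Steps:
g(b) = 2 + b (g(b) = b + 2 = 2 + b)
F(o) = 4*o (F(o) = o*4 = 4*o)
g(1)*(F(11) + 70) = (2 + 1)*(4*11 + 70) = 3*(44 + 70) = 3*114 = 342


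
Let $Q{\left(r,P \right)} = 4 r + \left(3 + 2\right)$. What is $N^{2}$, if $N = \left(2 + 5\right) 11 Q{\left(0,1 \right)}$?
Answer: $148225$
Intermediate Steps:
$Q{\left(r,P \right)} = 5 + 4 r$ ($Q{\left(r,P \right)} = 4 r + 5 = 5 + 4 r$)
$N = 385$ ($N = \left(2 + 5\right) 11 \left(5 + 4 \cdot 0\right) = 7 \cdot 11 \left(5 + 0\right) = 77 \cdot 5 = 385$)
$N^{2} = 385^{2} = 148225$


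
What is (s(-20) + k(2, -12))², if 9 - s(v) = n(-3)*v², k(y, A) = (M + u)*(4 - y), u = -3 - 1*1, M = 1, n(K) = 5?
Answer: 3988009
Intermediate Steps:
u = -4 (u = -3 - 1 = -4)
k(y, A) = -12 + 3*y (k(y, A) = (1 - 4)*(4 - y) = -3*(4 - y) = -12 + 3*y)
s(v) = 9 - 5*v²
(s(-20) + k(2, -12))² = ((9 - 5*(-20)²) + (-12 + 3*2))² = ((9 - 5*400) + (-12 + 6))² = ((9 - 2000) - 6)² = (-1991 - 6)² = (-1997)² = 3988009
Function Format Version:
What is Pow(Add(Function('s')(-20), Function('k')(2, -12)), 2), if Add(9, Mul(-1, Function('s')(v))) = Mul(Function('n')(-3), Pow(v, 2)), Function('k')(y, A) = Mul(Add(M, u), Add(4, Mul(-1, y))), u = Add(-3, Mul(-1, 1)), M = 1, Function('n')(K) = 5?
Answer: 3988009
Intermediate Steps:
u = -4 (u = Add(-3, -1) = -4)
Function('k')(y, A) = Add(-12, Mul(3, y)) (Function('k')(y, A) = Mul(Add(1, -4), Add(4, Mul(-1, y))) = Mul(-3, Add(4, Mul(-1, y))) = Add(-12, Mul(3, y)))
Function('s')(v) = Add(9, Mul(-5, Pow(v, 2))) (Function('s')(v) = Add(9, Mul(-1, Mul(5, Pow(v, 2)))) = Add(9, Mul(-5, Pow(v, 2))))
Pow(Add(Function('s')(-20), Function('k')(2, -12)), 2) = Pow(Add(Add(9, Mul(-5, Pow(-20, 2))), Add(-12, Mul(3, 2))), 2) = Pow(Add(Add(9, Mul(-5, 400)), Add(-12, 6)), 2) = Pow(Add(Add(9, -2000), -6), 2) = Pow(Add(-1991, -6), 2) = Pow(-1997, 2) = 3988009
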